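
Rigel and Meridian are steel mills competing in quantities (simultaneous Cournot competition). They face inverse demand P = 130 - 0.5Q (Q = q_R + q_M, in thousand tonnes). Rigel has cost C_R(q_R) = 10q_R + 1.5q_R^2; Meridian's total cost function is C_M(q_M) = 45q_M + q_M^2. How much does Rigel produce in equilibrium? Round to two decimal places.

27.02

Rigel's profit: π_R = (130 - 0.5Q)q_R - (10q_R + (3/2)q_R²). Setting ∂π_R/∂q_R = 0: 120 - 4q_R - (1/2)(q_M) = 0.
Meridian's first-order condition: 85 - 3q_M - (1/2)(q_R) = 0.
Best responses: q_R = (120 - (1/2)q_M)/4, q_M = (85 - (1/2)q_R)/3.
Solving the pair: q_R = 1270/47, q_M = 1120/47.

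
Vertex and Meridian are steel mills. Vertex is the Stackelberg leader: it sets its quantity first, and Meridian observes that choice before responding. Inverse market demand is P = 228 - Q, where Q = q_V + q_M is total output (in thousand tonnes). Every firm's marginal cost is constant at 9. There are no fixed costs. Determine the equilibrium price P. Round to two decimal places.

63.75

Solve by backward induction. Given q_V, the follower Meridian maximises π_M = (228 - q_V - q_M)q_M - 9q_M.
∂π_M/∂q_M = 219 - q_V - 2q_M = 0 gives the reaction function q_M = (219 - q_V)/2.
Vertex substitutes q_M(q_V) into its own profit: π_V = q_V(228 - q_V - (219 - q_V)/2) - 9q_V = (237/2 - (1/2)q_V)q_V - 9q_V.
Maximising: ∂π_V/∂q_V = 219/2 - q_V = 0, giving q_V = 219/2.
Then q_M = (219 - 219/2)/2 = 219/4.
Total output Q = 657/4, so price P = 228 - 657/4 = 255/4.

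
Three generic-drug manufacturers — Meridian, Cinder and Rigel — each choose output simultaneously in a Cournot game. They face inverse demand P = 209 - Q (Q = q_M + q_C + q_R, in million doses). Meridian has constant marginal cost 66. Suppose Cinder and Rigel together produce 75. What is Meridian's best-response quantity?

34

With rivals' combined output fixed at 75, Meridian's profit is π_M = (209 - 75 - q_M)q_M - (66q_M) = (134 - q_M)q_M - (66q_M).
∂π_M/∂q_M = 68 - 2q_M = 0, so q_M = 34.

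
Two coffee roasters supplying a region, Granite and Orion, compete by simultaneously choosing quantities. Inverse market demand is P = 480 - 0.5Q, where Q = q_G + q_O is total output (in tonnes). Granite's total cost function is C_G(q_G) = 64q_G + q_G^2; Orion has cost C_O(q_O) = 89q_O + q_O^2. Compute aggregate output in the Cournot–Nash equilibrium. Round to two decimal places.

Granite's profit: π_G = (480 - 0.5Q)q_G - (64q_G + q_G²). Setting ∂π_G/∂q_G = 0: 416 - 3q_G - (1/2)(q_O) = 0.
Orion's profit: π_O = (480 - 0.5Q)q_O - (89q_O + q_O²). Setting ∂π_O/∂q_O = 0: 391 - 3q_O - (1/2)(q_G) = 0.
Best responses: q_G = (416 - (1/2)q_O)/3, q_O = (391 - (1/2)q_G)/3.
Solving the pair: q_G = 842/7, q_O = 772/7.
Total output Q = 842/7 + 772/7 = 1614/7.

230.57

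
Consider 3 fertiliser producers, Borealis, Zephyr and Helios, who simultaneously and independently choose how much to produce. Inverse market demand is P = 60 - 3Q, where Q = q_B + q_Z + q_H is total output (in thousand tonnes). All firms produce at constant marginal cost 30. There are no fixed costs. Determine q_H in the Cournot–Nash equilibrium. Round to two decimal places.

2.50

A representative firm's profit is π_i = q_i(60 - 3Q) - 30q_i.
Setting ∂π_i/∂q_i = 0 with rivals' quantities fixed: 30 - 6q_i - 3·Σ_{j≠i} q_j = 0.
With identical firms every q_j equals q_i, so Σ_{j≠i} q_j = 2q_i and 30 = 12q_i, giving q_i = 5/2.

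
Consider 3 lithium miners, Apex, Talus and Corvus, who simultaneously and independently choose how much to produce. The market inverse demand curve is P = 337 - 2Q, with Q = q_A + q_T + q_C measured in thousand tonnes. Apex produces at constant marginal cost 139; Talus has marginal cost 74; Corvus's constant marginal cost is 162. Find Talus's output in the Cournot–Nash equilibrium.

52

Apex's profit: π_A = (337 - 2Q)q_A - (139q_A). Setting ∂π_A/∂q_A = 0: 198 - 4q_A - 2(q_T + q_C) = 0.
Talus's profit: π_T = (337 - 2Q)q_T - (74q_T). Setting ∂π_T/∂q_T = 0: 263 - 4q_T - 2(q_A + q_C) = 0.
Corvus's profit: π_C = (337 - 2Q)q_C - (162q_C). Setting ∂π_C/∂q_C = 0: 175 - 4q_C - 2(q_A + q_T) = 0.
Summing all 3 equations gives 636 − 8Q = 0, hence Q = 159/2.
Back-substituting: q_A = (198 − 159)/2 = 39/2, q_T = (263 − 159)/2 = 52, q_C = (175 − 159)/2 = 8.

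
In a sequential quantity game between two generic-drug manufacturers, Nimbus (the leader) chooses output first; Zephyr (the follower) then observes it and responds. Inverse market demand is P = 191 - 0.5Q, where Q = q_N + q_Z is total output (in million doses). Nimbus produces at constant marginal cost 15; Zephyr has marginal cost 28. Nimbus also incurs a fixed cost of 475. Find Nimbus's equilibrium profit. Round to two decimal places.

8455.25

Solve by backward induction. Given q_N, the follower Zephyr maximises π_Z = (191 - (1/2)q_N - (1/2)q_Z)q_Z - 28q_Z.
∂π_Z/∂q_Z = 163 - (1/2)q_N - q_Z = 0 gives the reaction function q_Z = (163 - (1/2)q_N).
Nimbus substitutes q_Z(q_N) into its own profit: π_N = q_N(191 - (1/2)q_N - (163 - (1/2)q_N)/2) - 15q_N = (219/2 - (1/4)q_N)q_N - 15q_N.
Maximising: ∂π_N/∂q_N = 189/2 - (1/2)q_N = 0, giving q_N = 189.
Then q_Z = (163 - (1/2)·189) = 137/2.
Price P = 191 - (1/2)·(515/2) = 249/4.
Nimbus's profit: (249/4 - 15)·189 - 475 = 8455.2500.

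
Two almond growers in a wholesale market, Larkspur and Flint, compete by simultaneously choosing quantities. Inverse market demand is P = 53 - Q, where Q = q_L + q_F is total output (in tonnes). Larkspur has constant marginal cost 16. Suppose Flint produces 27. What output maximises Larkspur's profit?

5

With the rival's output fixed at 27, Larkspur's profit is π_L = (53 - 27 - q_L)q_L - (16q_L) = (26 - q_L)q_L - (16q_L).
∂π_L/∂q_L = 10 - 2q_L = 0, so q_L = 5.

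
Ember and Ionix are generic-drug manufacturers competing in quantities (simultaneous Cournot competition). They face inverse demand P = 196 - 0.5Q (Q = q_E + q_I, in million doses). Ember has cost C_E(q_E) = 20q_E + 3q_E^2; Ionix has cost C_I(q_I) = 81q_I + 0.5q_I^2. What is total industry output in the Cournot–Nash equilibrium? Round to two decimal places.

Ember's profit: π_E = (196 - 0.5Q)q_E - (20q_E + 3q_E²). Setting ∂π_E/∂q_E = 0: 176 - 7q_E - (1/2)(q_I) = 0.
Ionix's first-order condition: 115 - 2q_I - (1/2)(q_E) = 0.
So q_E = (176 - (1/2)q_I)/7 and q_I = (115 - (1/2)q_E)/2.
Substituting one into the other gives q_E = 1178/55 and q_I = 52.1455.
Total output Q = 1178/55 + 52.1455 = 73.5636.

73.56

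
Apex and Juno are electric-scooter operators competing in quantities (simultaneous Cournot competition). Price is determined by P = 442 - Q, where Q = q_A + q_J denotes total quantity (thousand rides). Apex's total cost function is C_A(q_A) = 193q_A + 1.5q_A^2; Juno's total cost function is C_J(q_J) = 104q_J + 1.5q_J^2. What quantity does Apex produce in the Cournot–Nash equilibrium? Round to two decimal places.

37.79

Apex's profit: π_A = (442 - Q)q_A - (193q_A + (3/2)q_A²). Setting ∂π_A/∂q_A = 0: 249 - 5q_A - (q_J) = 0.
Juno's profit: π_J = (442 - Q)q_J - (104q_J + (3/2)q_J²). Setting ∂π_J/∂q_J = 0: 338 - 5q_J - (q_A) = 0.
Best responses: q_A = (249 - q_J)/5, q_J = (338 - q_A)/5.
Substituting one into the other gives q_A = 907/24 and q_J = 1441/24.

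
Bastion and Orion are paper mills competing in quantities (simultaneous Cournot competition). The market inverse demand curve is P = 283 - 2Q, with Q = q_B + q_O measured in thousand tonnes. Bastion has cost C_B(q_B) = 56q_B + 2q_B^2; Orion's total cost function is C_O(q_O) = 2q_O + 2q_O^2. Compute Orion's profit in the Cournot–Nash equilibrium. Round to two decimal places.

3576.04

Bastion's profit: π_B = (283 - 2Q)q_B - (56q_B + 2q_B²). Setting ∂π_B/∂q_B = 0: 227 - 8q_B - 2(q_O) = 0.
Orion's first-order condition: 281 - 8q_O - 2(q_B) = 0.
Rearranging gives the reaction functions q_B = (227 - 2q_O)/8 and q_O = (281 - 2q_B)/8.
Substituting one into the other gives q_B = 209/10 and q_O = 299/10.
Price P = 283 - 2·(254/5) = 907/5.
Orion's profit: (907/5)·(299/10) - 2·(299/10) - 2(299/10)² = 3576.0400.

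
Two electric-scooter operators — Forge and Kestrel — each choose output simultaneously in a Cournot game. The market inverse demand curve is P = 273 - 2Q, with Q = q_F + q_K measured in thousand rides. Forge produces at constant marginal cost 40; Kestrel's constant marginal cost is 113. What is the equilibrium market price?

Forge's profit: π_F = (273 - 2Q)q_F - (40q_F). Setting ∂π_F/∂q_F = 0: 233 - 4q_F - 2(q_K) = 0.
Kestrel's first-order condition: 160 - 4q_K - 2(q_F) = 0.
Best responses: q_F = (233 - 2q_K)/4, q_K = (160 - 2q_F)/4.
Substituting one into the other gives q_F = 51 and q_K = 29/2.
Total output Q = 131/2, so price P = 273 - 2·(131/2) = 142.

142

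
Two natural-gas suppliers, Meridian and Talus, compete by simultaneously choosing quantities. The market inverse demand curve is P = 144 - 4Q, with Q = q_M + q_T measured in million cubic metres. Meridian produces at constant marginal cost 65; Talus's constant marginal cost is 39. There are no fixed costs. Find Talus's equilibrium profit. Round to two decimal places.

Meridian's profit: π_M = (144 - 4Q)q_M - (65q_M). Setting ∂π_M/∂q_M = 0: 79 - 8q_M - 4(q_T) = 0.
Talus's first-order condition: 105 - 8q_T - 4(q_M) = 0.
So q_M = (79 - 4q_T)/8 and q_T = (105 - 4q_M)/8.
Solving the pair: q_M = 53/12, q_T = 131/12.
Price P = 144 - 4·(46/3) = 248/3.
Talus's profit: (248/3 - 39)·(131/12) = 476.6944.

476.69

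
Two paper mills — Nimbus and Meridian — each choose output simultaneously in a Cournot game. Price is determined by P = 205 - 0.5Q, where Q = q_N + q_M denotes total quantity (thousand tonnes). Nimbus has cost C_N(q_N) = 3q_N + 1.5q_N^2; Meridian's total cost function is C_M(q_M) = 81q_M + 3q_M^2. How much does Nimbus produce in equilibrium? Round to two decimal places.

Nimbus's profit: π_N = (205 - 0.5Q)q_N - (3q_N + (3/2)q_N²). Setting ∂π_N/∂q_N = 0: 202 - 4q_N - (1/2)(q_M) = 0.
Meridian's first-order condition: 124 - 7q_M - (1/2)(q_N) = 0.
Best responses: q_N = (202 - (1/2)q_M)/4, q_M = (124 - (1/2)q_N)/7.
Substituting one into the other gives q_N = 48.7207 and q_M = 1580/111.

48.72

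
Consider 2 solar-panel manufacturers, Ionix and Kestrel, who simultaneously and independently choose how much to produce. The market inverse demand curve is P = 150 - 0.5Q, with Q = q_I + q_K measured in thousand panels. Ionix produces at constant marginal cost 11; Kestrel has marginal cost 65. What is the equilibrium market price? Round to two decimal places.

Ionix's profit: π_I = (150 - 0.5Q)q_I - (11q_I). Setting ∂π_I/∂q_I = 0: 139 - q_I - (1/2)(q_K) = 0.
Kestrel's profit: π_K = (150 - 0.5Q)q_K - (65q_K). Setting ∂π_K/∂q_K = 0: 85 - q_K - (1/2)(q_I) = 0.
Rearranging gives the reaction functions q_I = (139 - (1/2)q_K) and q_K = (85 - (1/2)q_I).
Solving the pair: q_I = 386/3, q_K = 62/3.
Total output Q = 448/3, so price P = 150 - (1/2)·(448/3) = 226/3.

75.33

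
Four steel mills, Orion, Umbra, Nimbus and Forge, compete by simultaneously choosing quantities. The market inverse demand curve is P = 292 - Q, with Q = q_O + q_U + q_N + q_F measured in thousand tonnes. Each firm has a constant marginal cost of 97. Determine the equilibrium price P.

136

A representative firm's profit is π_i = q_i(292 - Q) - 97q_i.
Setting ∂π_i/∂q_i = 0 with rivals' quantities fixed: 195 - 2q_i - Σ_{j≠i} q_j = 0.
With identical firms every q_j equals q_i, so Σ_{j≠i} q_j = 3q_i and 195 = 5q_i, giving q_i = 39.
Total output Q = 156, so price P = 292 - 156 = 136.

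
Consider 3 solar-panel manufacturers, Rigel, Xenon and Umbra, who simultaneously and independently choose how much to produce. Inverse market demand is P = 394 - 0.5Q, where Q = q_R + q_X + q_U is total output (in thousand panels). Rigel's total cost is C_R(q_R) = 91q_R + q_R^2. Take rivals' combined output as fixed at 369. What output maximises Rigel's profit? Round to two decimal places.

39.50

With rivals' combined output fixed at 369, Rigel's profit is π_R = (394 - (1/2)·369 - (1/2)q_R)q_R - (91q_R + q_R²) = (419/2 - (1/2)q_R)q_R - (91q_R + q_R²).
∂π_R/∂q_R = 237/2 - 3q_R = 0, so q_R = 79/2.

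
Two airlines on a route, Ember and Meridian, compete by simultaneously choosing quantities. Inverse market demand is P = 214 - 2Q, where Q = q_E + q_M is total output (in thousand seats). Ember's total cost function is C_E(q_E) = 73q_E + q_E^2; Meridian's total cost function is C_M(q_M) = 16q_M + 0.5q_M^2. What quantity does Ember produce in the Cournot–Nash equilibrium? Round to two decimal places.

11.88

Ember's profit: π_E = (214 - 2Q)q_E - (73q_E + q_E²). Setting ∂π_E/∂q_E = 0: 141 - 6q_E - 2(q_M) = 0.
Meridian's profit: π_M = (214 - 2Q)q_M - (16q_M + (1/2)q_M²). Setting ∂π_M/∂q_M = 0: 198 - 5q_M - 2(q_E) = 0.
Rearranging gives the reaction functions q_E = (141 - 2q_M)/6 and q_M = (198 - 2q_E)/5.
Substituting one into the other gives q_E = 309/26 and q_M = 453/13.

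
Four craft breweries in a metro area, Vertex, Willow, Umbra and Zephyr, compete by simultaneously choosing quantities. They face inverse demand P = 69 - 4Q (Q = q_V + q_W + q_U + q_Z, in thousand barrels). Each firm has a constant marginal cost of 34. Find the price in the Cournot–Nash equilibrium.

A representative firm's profit is π_i = q_i(69 - 4Q) - 34q_i.
First-order condition (treating rivals' output as given): 35 - 8q_i - 4·Σ_{j≠i} q_j = 0.
With identical firms every q_j equals q_i, so Σ_{j≠i} q_j = 3q_i and 35 = 20q_i, giving q_i = 7/4.
Total output Q = 7, so price P = 69 - 4·7 = 41.

41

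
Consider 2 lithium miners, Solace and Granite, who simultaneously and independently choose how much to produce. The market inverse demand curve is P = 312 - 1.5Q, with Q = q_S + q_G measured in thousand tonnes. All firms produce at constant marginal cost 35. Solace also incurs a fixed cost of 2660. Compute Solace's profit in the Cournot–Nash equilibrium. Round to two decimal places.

3023.63

A representative firm's profit is π_i = q_i(312 - 1.5Q) - 35q_i.
First-order condition (treating rivals' output as given): 277 - 3q_i - (3/2)q_j = 0.
With identical firms every q_j equals q_i, so q_j = q_i and 277 = (9/2)q_i, giving q_i = 554/9.
Price P = 312 - (3/2)·(1108/9) = 382/3.
Solace's profit: (382/3 - 35)·(554/9) - 2660 = 3023.6296.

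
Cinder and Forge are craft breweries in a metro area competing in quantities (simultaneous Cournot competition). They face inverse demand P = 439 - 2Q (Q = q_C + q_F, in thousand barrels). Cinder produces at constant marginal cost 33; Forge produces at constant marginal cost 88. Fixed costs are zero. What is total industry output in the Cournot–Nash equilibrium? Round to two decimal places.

Cinder's profit: π_C = (439 - 2Q)q_C - (33q_C). Setting ∂π_C/∂q_C = 0: 406 - 4q_C - 2(q_F) = 0.
Forge's profit: π_F = (439 - 2Q)q_F - (88q_F). Setting ∂π_F/∂q_F = 0: 351 - 4q_F - 2(q_C) = 0.
So q_C = (406 - 2q_F)/4 and q_F = (351 - 2q_C)/4.
Solving the pair: q_C = 461/6, q_F = 148/3.
Total output Q = 461/6 + 148/3 = 757/6.

126.17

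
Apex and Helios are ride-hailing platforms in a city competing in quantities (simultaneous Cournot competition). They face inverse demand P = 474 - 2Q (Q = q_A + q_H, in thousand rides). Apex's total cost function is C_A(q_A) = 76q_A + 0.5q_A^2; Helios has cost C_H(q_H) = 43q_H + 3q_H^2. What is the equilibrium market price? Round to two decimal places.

279.35

Apex's profit: π_A = (474 - 2Q)q_A - (76q_A + (1/2)q_A²). Setting ∂π_A/∂q_A = 0: 398 - 5q_A - 2(q_H) = 0.
Helios's profit: π_H = (474 - 2Q)q_H - (43q_H + 3q_H²). Setting ∂π_H/∂q_H = 0: 431 - 10q_H - 2(q_A) = 0.
Rearranging gives the reaction functions q_A = (398 - 2q_H)/5 and q_H = (431 - 2q_A)/10.
Substituting one into the other gives q_A = 1559/23 and q_H = 1359/46.
Total output Q = 97.3261, so price P = 474 - 2·97.3261 = 279.3478.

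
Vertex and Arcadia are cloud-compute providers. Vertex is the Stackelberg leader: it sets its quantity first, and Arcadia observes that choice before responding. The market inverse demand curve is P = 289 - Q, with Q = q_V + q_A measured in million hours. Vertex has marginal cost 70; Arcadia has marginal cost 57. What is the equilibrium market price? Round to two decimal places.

121.50

Solve by backward induction. Given q_V, the follower Arcadia maximises π_A = (289 - q_V - q_A)q_A - 57q_A.
Follower FOC: 232 - q_V - 2q_A = 0, so q_A(q_V) = (232 - q_V)/2.
The leader anticipates this reaction. Substituting into P = 289 - Q gives P = 173 - (1/2)q_V, so π_V = (173 - (1/2)q_V)q_V - 70q_V.
Leader FOC: 103 - q_V = 0, so q_V = 103.
Then q_A = (232 - 103)/2 = 129/2.
Total output Q = 335/2, so price P = 289 - 335/2 = 243/2.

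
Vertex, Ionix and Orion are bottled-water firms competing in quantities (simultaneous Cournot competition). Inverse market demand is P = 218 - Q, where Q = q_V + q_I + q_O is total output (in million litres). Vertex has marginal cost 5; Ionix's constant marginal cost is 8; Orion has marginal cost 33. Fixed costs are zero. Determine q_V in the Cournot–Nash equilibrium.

61

Vertex's profit: π_V = (218 - Q)q_V - (5q_V). Setting ∂π_V/∂q_V = 0: 213 - 2q_V - (q_I + q_O) = 0.
Ionix's first-order condition: 210 - 2q_I - (q_V + q_O) = 0.
Orion's first-order condition: 185 - 2q_O - (q_V + q_I) = 0.
Adding the 3 conditions: 608 − 2Q − 2Q = 0, i.e. Q = 152.
Back-substituting: q_V = (213 − 152) = 61, q_I = (210 − 152) = 58, q_O = (185 − 152) = 33.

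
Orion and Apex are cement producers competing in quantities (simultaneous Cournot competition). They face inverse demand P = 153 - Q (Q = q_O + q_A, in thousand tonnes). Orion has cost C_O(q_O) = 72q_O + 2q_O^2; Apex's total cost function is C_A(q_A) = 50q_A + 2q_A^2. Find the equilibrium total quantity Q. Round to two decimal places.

Orion's profit: π_O = (153 - Q)q_O - (72q_O + 2q_O²). Setting ∂π_O/∂q_O = 0: 81 - 6q_O - (q_A) = 0.
Apex's first-order condition: 103 - 6q_A - (q_O) = 0.
So q_O = (81 - q_A)/6 and q_A = (103 - q_O)/6.
Substituting one into the other gives q_O = 383/35 and q_A = 537/35.
Total output Q = 383/35 + 537/35 = 184/7.

26.29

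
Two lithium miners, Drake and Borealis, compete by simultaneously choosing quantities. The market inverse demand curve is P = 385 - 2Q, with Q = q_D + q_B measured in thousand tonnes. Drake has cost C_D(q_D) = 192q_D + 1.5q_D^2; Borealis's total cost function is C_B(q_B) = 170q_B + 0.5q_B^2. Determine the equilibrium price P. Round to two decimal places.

Drake's profit: π_D = (385 - 2Q)q_D - (192q_D + (3/2)q_D²). Setting ∂π_D/∂q_D = 0: 193 - 7q_D - 2(q_B) = 0.
Borealis's profit: π_B = (385 - 2Q)q_B - (170q_B + (1/2)q_B²). Setting ∂π_B/∂q_B = 0: 215 - 5q_B - 2(q_D) = 0.
Best responses: q_D = (193 - 2q_B)/7, q_B = (215 - 2q_D)/5.
Substituting one into the other gives q_D = 535/31 and q_B = 1119/31.
Total output Q = 1654/31, so price P = 385 - 2·(1654/31) = 278.2903.

278.29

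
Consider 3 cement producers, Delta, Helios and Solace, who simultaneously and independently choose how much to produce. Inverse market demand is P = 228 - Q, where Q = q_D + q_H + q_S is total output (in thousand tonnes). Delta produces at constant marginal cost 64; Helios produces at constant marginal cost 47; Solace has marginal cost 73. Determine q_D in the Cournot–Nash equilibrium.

39

Delta's profit: π_D = (228 - Q)q_D - (64q_D). Setting ∂π_D/∂q_D = 0: 164 - 2q_D - (q_H + q_S) = 0.
Helios's first-order condition: 181 - 2q_H - (q_D + q_S) = 0.
Solace's profit: π_S = (228 - Q)q_S - (73q_S). Setting ∂π_S/∂q_S = 0: 155 - 2q_S - (q_D + q_H) = 0.
Adding the 3 conditions: 500 − 2Q − 2Q = 0, i.e. Q = 125.
Back-substituting: q_D = (164 − 125) = 39, q_H = (181 − 125) = 56, q_S = (155 − 125) = 30.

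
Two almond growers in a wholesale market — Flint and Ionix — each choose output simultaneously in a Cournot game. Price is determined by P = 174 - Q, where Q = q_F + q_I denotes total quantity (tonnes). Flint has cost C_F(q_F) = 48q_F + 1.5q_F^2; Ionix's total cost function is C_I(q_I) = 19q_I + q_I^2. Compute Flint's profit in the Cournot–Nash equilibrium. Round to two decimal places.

843.50

Flint's profit: π_F = (174 - Q)q_F - (48q_F + (3/2)q_F²). Setting ∂π_F/∂q_F = 0: 126 - 5q_F - (q_I) = 0.
Ionix's first-order condition: 155 - 4q_I - (q_F) = 0.
Best responses: q_F = (126 - q_I)/5, q_I = (155 - q_F)/4.
Solving the pair: q_F = 349/19, q_I = 649/19.
Price P = 174 - 998/19 = 121.4737.
Flint's profit: 121.4737·(349/19) - 48·(349/19) - (3/2)(349/19)² = 843.4972.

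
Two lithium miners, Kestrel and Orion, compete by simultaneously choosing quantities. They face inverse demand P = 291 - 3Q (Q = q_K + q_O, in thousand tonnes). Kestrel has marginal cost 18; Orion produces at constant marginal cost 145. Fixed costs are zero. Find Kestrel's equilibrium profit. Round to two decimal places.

Kestrel's profit: π_K = (291 - 3Q)q_K - (18q_K). Setting ∂π_K/∂q_K = 0: 273 - 6q_K - 3(q_O) = 0.
Orion's first-order condition: 146 - 6q_O - 3(q_K) = 0.
So q_K = (273 - 3q_O)/6 and q_O = (146 - 3q_K)/6.
Solving the pair: q_K = 400/9, q_O = 19/9.
Price P = 291 - 3·(419/9) = 454/3.
Kestrel's profit: (454/3 - 18)·(400/9) = 5925.9259.

5925.93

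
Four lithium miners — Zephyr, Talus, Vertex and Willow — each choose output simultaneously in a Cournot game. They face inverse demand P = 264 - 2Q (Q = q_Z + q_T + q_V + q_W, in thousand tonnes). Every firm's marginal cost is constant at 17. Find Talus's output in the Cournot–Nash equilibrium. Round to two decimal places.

Each firm earns π_i = (264 - 2Q)q_i - 17q_i.
Setting ∂π_i/∂q_i = 0 with rivals' quantities fixed: 247 - 4q_i - 2·Σ_{j≠i} q_j = 0.
By symmetry each firm produces the same amount; substituting Σ_{j≠i} q_j = 3q_i yields q_i = 247/10.

24.70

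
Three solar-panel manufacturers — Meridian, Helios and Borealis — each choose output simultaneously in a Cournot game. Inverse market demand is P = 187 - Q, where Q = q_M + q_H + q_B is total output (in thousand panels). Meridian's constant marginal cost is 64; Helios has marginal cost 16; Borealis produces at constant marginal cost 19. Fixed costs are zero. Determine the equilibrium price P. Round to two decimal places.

71.50

Meridian's profit: π_M = (187 - Q)q_M - (64q_M). Setting ∂π_M/∂q_M = 0: 123 - 2q_M - (q_H + q_B) = 0.
Helios's profit: π_H = (187 - Q)q_H - (16q_H). Setting ∂π_H/∂q_H = 0: 171 - 2q_H - (q_M + q_B) = 0.
Borealis's profit: π_B = (187 - Q)q_B - (19q_B). Setting ∂π_B/∂q_B = 0: 168 - 2q_B - (q_M + q_H) = 0.
Adding the 3 conditions: 462 − 2Q − 2Q = 0, i.e. Q = 231/2.
Back-substituting: q_M = (123 − 231/2) = 15/2, q_H = (171 − 231/2) = 111/2, q_B = (168 − 231/2) = 105/2.
Total output Q = 231/2, so price P = 187 - 231/2 = 143/2.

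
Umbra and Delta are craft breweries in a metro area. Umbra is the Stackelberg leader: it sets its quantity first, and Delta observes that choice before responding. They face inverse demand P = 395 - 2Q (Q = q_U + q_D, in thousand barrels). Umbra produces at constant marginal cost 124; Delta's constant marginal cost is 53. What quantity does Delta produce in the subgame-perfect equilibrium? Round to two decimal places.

60.50

The follower Delta best-responds to any q_U: π_D = (395 - 2Q)q_D - 53q_D.
Setting the follower's marginal profit to zero, 342 - 2q_U - 4q_D = 0, i.e. q_D = (342 - 2q_U)/4.
Umbra substitutes q_D(q_U) into its own profit: π_U = q_U(395 - 2q_U - (342 - 2q_U)/2) - 124q_U = (224 - q_U)q_U - 124q_U.
Maximising: ∂π_U/∂q_U = 100 - 2q_U = 0, giving q_U = 50.
Then q_D = (342 - 2·50)/4 = 121/2.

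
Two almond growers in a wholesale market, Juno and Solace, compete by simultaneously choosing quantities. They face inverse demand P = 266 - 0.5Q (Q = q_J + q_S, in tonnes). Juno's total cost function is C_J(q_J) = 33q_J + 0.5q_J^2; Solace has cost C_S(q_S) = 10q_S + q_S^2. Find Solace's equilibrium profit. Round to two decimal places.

Juno's profit: π_J = (266 - 0.5Q)q_J - (33q_J + (1/2)q_J²). Setting ∂π_J/∂q_J = 0: 233 - 2q_J - (1/2)(q_S) = 0.
Solace's first-order condition: 256 - 3q_S - (1/2)(q_J) = 0.
Best responses: q_J = (233 - (1/2)q_S)/2, q_S = (256 - (1/2)q_J)/3.
Substituting one into the other gives q_J = 99.3043 and q_S = 1582/23.
Price P = 266 - (1/2)·168.0870 = 181.9565.
Solace's profit: 181.9565·(1582/23) - 10·(1582/23) - (1582/23)² = 7096.5709.

7096.57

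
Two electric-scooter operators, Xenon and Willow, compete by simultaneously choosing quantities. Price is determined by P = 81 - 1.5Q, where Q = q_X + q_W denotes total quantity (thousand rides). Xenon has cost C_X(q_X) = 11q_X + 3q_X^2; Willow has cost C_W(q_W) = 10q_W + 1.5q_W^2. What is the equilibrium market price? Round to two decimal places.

Xenon's profit: π_X = (81 - 1.5Q)q_X - (11q_X + 3q_X²). Setting ∂π_X/∂q_X = 0: 70 - 9q_X - (3/2)(q_W) = 0.
Willow's first-order condition: 71 - 6q_W - (3/2)(q_X) = 0.
Best responses: q_X = (70 - (3/2)q_W)/9, q_W = (71 - (3/2)q_X)/6.
Substituting one into the other gives q_X = 418/69 and q_W = 712/69.
Total output Q = 1130/69, so price P = 81 - (3/2)·(1130/69) = 1298/23.

56.43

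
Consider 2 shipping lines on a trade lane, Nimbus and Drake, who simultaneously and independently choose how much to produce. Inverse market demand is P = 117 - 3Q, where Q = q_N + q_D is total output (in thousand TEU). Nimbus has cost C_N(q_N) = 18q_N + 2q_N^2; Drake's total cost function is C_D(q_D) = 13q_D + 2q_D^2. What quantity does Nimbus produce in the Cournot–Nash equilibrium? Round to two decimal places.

7.45

Nimbus's profit: π_N = (117 - 3Q)q_N - (18q_N + 2q_N²). Setting ∂π_N/∂q_N = 0: 99 - 10q_N - 3(q_D) = 0.
Drake's first-order condition: 104 - 10q_D - 3(q_N) = 0.
Rearranging gives the reaction functions q_N = (99 - 3q_D)/10 and q_D = (104 - 3q_N)/10.
Substituting one into the other gives q_N = 678/91 and q_D = 743/91.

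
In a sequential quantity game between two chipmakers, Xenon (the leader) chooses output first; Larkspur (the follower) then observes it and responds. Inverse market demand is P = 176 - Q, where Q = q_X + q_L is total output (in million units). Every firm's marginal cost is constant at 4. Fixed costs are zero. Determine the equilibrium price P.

47

The follower Larkspur best-responds to any q_X: π_L = (176 - Q)q_L - 4q_L.
Setting the follower's marginal profit to zero, 172 - q_X - 2q_L = 0, i.e. q_L = (172 - q_X)/2.
Xenon substitutes q_L(q_X) into its own profit: π_X = q_X(176 - q_X - (172 - q_X)/2) - 4q_X = (90 - (1/2)q_X)q_X - 4q_X.
Maximising: ∂π_X/∂q_X = 86 - q_X = 0, giving q_X = 86.
Then q_L = (172 - 86)/2 = 43.
Total output Q = 129, so price P = 176 - 129 = 47.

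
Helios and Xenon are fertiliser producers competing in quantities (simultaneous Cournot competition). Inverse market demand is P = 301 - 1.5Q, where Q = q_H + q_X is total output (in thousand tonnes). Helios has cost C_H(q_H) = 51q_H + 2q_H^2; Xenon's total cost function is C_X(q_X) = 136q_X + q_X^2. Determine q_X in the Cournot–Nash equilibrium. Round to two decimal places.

23.82

Helios's profit: π_H = (301 - 1.5Q)q_H - (51q_H + 2q_H²). Setting ∂π_H/∂q_H = 0: 250 - 7q_H - (3/2)(q_X) = 0.
Xenon's first-order condition: 165 - 5q_X - (3/2)(q_H) = 0.
Best responses: q_H = (250 - (3/2)q_X)/7, q_X = (165 - (3/2)q_H)/5.
Solving the pair: q_H = 30.6107, q_X = 23.8168.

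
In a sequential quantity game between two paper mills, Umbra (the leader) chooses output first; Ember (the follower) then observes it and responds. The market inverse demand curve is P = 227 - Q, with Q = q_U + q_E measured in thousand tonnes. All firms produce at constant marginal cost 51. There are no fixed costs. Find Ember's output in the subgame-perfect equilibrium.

44

The follower Ember best-responds to any q_U: π_E = (227 - Q)q_E - 51q_E.
Follower FOC: 176 - q_U - 2q_E = 0, so q_E(q_U) = (176 - q_U)/2.
Umbra substitutes q_E(q_U) into its own profit: π_U = q_U(227 - q_U - (176 - q_U)/2) - 51q_U = (139 - (1/2)q_U)q_U - 51q_U.
The leader's first-order condition 88 - q_U = 0 yields q_U = 88.
Then q_E = (176 - 88)/2 = 44.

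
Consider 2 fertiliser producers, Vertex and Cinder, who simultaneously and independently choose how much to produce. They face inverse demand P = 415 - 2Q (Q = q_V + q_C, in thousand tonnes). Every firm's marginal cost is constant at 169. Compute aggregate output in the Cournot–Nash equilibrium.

82

A representative firm's profit is π_i = q_i(415 - 2Q) - 169q_i.
First-order condition (treating rivals' output as given): 246 - 4q_i - 2q_j = 0.
With identical firms every q_j equals q_i, so q_j = q_i and 246 = 6q_i, giving q_i = 41.
Total output Q = 41 + 41 = 82.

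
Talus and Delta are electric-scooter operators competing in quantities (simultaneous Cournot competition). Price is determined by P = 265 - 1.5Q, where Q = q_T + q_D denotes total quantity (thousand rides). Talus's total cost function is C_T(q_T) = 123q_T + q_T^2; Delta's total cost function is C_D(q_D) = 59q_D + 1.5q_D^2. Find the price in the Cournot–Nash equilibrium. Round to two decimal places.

191.49

Talus's profit: π_T = (265 - 1.5Q)q_T - (123q_T + q_T²). Setting ∂π_T/∂q_T = 0: 142 - 5q_T - (3/2)(q_D) = 0.
Delta's first-order condition: 206 - 6q_D - (3/2)(q_T) = 0.
Best responses: q_T = (142 - (3/2)q_D)/5, q_D = (206 - (3/2)q_T)/6.
Solving the pair: q_T = 724/37, q_D = 29.4414.
Total output Q = 49.0090, so price P = 265 - (3/2)·49.0090 = 191.4865.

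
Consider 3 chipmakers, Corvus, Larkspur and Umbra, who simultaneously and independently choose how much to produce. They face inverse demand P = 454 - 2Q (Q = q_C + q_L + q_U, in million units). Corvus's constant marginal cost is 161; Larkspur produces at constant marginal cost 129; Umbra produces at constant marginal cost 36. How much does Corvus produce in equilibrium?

17

Corvus's profit: π_C = (454 - 2Q)q_C - (161q_C). Setting ∂π_C/∂q_C = 0: 293 - 4q_C - 2(q_L + q_U) = 0.
Larkspur's first-order condition: 325 - 4q_L - 2(q_C + q_U) = 0.
Umbra's profit: π_U = (454 - 2Q)q_U - (36q_U). Setting ∂π_U/∂q_U = 0: 418 - 4q_U - 2(q_C + q_L) = 0.
Summing all 3 equations gives 1036 − 8Q = 0, hence Q = 259/2.
Back-substituting: q_C = (293 − 259)/2 = 17, q_L = (325 − 259)/2 = 33, q_U = (418 − 259)/2 = 159/2.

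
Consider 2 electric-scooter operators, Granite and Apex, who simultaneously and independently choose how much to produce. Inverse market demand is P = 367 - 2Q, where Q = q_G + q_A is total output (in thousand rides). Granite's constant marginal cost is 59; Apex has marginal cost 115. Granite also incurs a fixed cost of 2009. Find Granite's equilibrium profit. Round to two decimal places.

5351.89

Granite's profit: π_G = (367 - 2Q)q_G - (59q_G). Setting ∂π_G/∂q_G = 0: 308 - 4q_G - 2(q_A) = 0.
Apex's profit: π_A = (367 - 2Q)q_A - (115q_A). Setting ∂π_A/∂q_A = 0: 252 - 4q_A - 2(q_G) = 0.
Rearranging gives the reaction functions q_G = (308 - 2q_A)/4 and q_A = (252 - 2q_G)/4.
Solving the pair: q_G = 182/3, q_A = 98/3.
Price P = 367 - 2·(280/3) = 541/3.
Granite's profit: (541/3 - 59)·(182/3) - 2009 = 5351.8889.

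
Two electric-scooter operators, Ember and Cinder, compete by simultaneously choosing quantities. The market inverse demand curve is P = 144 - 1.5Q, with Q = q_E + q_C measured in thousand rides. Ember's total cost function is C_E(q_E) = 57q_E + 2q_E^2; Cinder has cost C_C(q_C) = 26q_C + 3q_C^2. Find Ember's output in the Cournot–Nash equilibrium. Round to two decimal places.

9.98

Ember's profit: π_E = (144 - 1.5Q)q_E - (57q_E + 2q_E²). Setting ∂π_E/∂q_E = 0: 87 - 7q_E - (3/2)(q_C) = 0.
Cinder's profit: π_C = (144 - 1.5Q)q_C - (26q_C + 3q_C²). Setting ∂π_C/∂q_C = 0: 118 - 9q_C - (3/2)(q_E) = 0.
So q_E = (87 - (3/2)q_C)/7 and q_C = (118 - (3/2)q_E)/9.
Solving the pair: q_E = 808/81, q_C = 11.4486.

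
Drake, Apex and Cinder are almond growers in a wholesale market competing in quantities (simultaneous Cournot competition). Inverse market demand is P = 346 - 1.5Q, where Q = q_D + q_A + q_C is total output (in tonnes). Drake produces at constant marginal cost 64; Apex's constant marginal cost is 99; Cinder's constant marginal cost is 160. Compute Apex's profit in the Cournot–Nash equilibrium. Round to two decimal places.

3105.38

Drake's profit: π_D = (346 - 1.5Q)q_D - (64q_D). Setting ∂π_D/∂q_D = 0: 282 - 3q_D - (3/2)(q_A + q_C) = 0.
Apex's profit: π_A = (346 - 1.5Q)q_A - (99q_A). Setting ∂π_A/∂q_A = 0: 247 - 3q_A - (3/2)(q_D + q_C) = 0.
Cinder's first-order condition: 186 - 3q_C - (3/2)(q_D + q_A) = 0.
Adding the 3 first-order conditions: 715 − 6Q = 0, so Q = 715/6.
Back-substituting: q_D = (282 − 715/4)/(3/2) = 413/6, q_A = (247 − 715/4)/(3/2) = 91/2, q_C = (186 − 715/4)/(3/2) = 29/6.
Price P = 346 - (3/2)·(715/6) = 669/4.
Apex's profit: (669/4 - 99)·(91/2) = 3105.3750.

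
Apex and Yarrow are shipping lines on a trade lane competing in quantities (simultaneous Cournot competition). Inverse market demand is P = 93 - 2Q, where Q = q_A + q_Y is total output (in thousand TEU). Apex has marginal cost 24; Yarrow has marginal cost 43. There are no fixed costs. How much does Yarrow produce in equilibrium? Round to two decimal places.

Apex's profit: π_A = (93 - 2Q)q_A - (24q_A). Setting ∂π_A/∂q_A = 0: 69 - 4q_A - 2(q_Y) = 0.
Yarrow's profit: π_Y = (93 - 2Q)q_Y - (43q_Y). Setting ∂π_Y/∂q_Y = 0: 50 - 4q_Y - 2(q_A) = 0.
Best responses: q_A = (69 - 2q_Y)/4, q_Y = (50 - 2q_A)/4.
Substituting one into the other gives q_A = 44/3 and q_Y = 31/6.

5.17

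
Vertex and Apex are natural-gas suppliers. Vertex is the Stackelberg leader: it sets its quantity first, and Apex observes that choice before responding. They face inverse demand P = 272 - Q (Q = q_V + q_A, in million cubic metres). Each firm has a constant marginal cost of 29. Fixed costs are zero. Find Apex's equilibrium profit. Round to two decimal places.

Solve by backward induction. Given q_V, the follower Apex maximises π_A = (272 - q_V - q_A)q_A - 29q_A.
∂π_A/∂q_A = 243 - q_V - 2q_A = 0 gives the reaction function q_A = (243 - q_V)/2.
Vertex substitutes q_A(q_V) into its own profit: π_V = q_V(272 - q_V - (243 - q_V)/2) - 29q_V = (301/2 - (1/2)q_V)q_V - 29q_V.
The leader's first-order condition 243/2 - q_V = 0 yields q_V = 243/2.
Then q_A = (243 - 243/2)/2 = 243/4.
Price P = 272 - 729/4 = 359/4.
Apex's profit: (359/4 - 29)·(243/4) = 3690.5625.

3690.56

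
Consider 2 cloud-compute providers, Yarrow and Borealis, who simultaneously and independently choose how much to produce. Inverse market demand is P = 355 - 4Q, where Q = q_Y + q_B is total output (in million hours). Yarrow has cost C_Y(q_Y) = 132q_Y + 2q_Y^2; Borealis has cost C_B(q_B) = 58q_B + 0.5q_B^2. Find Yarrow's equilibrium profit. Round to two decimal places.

475.49

Yarrow's profit: π_Y = (355 - 4Q)q_Y - (132q_Y + 2q_Y²). Setting ∂π_Y/∂q_Y = 0: 223 - 12q_Y - 4(q_B) = 0.
Borealis's first-order condition: 297 - 9q_B - 4(q_Y) = 0.
Rearranging gives the reaction functions q_Y = (223 - 4q_B)/12 and q_B = (297 - 4q_Y)/9.
Substituting one into the other gives q_Y = 819/92 and q_B = 668/23.
Price P = 355 - 4·37.9457 = 203.2174.
Yarrow's profit: 203.2174·(819/92) - 132·(819/92) - 2(819/92)² = 475.4922.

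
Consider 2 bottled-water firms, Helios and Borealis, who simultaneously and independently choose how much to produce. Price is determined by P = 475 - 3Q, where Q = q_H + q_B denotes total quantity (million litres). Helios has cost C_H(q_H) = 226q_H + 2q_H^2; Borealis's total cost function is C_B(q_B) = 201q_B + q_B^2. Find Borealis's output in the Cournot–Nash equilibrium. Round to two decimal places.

Helios's profit: π_H = (475 - 3Q)q_H - (226q_H + 2q_H²). Setting ∂π_H/∂q_H = 0: 249 - 10q_H - 3(q_B) = 0.
Borealis's first-order condition: 274 - 8q_B - 3(q_H) = 0.
So q_H = (249 - 3q_B)/10 and q_B = (274 - 3q_H)/8.
Solving the pair: q_H = 1170/71, q_B = 1993/71.

28.07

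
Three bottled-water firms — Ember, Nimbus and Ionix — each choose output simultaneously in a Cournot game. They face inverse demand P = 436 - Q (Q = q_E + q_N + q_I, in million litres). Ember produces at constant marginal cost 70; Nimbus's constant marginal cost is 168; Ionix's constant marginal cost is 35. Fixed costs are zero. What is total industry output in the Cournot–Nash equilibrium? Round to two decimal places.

258.75

Ember's profit: π_E = (436 - Q)q_E - (70q_E). Setting ∂π_E/∂q_E = 0: 366 - 2q_E - (q_N + q_I) = 0.
Nimbus's profit: π_N = (436 - Q)q_N - (168q_N). Setting ∂π_N/∂q_N = 0: 268 - 2q_N - (q_E + q_I) = 0.
Ionix's profit: π_I = (436 - Q)q_I - (35q_I). Setting ∂π_I/∂q_I = 0: 401 - 2q_I - (q_E + q_N) = 0.
Adding the 3 first-order conditions: 1035 − 4Q = 0, so Q = 1035/4.
Back-substituting: q_E = (366 − 1035/4) = 429/4, q_N = (268 − 1035/4) = 37/4, q_I = (401 − 1035/4) = 569/4.
Total output Q = 429/4 + 37/4 + 569/4 = 1035/4.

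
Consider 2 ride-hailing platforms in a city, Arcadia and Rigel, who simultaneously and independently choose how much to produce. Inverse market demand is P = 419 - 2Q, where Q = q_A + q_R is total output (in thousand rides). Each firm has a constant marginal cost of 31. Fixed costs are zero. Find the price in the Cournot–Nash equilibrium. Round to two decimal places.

A representative firm's profit is π_i = q_i(419 - 2Q) - 31q_i.
First-order condition (treating rivals' output as given): 388 - 4q_i - 2q_j = 0.
By symmetry each firm produces the same amount; substituting q_j = q_i yields q_i = 388/6 = 194/3.
Total output Q = 388/3, so price P = 419 - 2·(388/3) = 481/3.

160.33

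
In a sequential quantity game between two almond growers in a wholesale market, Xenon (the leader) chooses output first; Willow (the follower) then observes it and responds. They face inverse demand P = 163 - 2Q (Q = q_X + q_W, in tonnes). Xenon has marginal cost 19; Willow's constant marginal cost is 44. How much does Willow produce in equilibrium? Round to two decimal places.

Solve by backward induction. Given q_X, the follower Willow maximises π_W = (163 - 2q_X - 2q_W)q_W - 44q_W.
∂π_W/∂q_W = 119 - 2q_X - 4q_W = 0 gives the reaction function q_W = (119 - 2q_X)/4.
The leader anticipates this reaction. Substituting into P = 163 - 2Q gives P = 207/2 - q_X, so π_X = (207/2 - q_X)q_X - 19q_X.
Leader FOC: 169/2 - 2q_X = 0, so q_X = 169/4.
Then q_W = (119 - 2·(169/4))/4 = 69/8.

8.63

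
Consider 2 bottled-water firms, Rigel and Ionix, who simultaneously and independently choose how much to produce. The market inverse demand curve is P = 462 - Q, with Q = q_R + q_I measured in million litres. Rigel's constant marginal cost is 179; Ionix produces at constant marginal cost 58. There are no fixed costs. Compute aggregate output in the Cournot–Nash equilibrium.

Rigel's profit: π_R = (462 - Q)q_R - (179q_R). Setting ∂π_R/∂q_R = 0: 283 - 2q_R - (q_I) = 0.
Ionix's profit: π_I = (462 - Q)q_I - (58q_I). Setting ∂π_I/∂q_I = 0: 404 - 2q_I - (q_R) = 0.
Best responses: q_R = (283 - q_I)/2, q_I = (404 - q_R)/2.
Substituting one into the other gives q_R = 54 and q_I = 175.
Total output Q = 54 + 175 = 229.

229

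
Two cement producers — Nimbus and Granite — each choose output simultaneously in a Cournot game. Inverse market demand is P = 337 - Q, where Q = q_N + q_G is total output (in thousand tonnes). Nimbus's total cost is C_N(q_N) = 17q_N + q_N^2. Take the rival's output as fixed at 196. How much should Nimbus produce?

31

With the rival's output fixed at 196, Nimbus's profit is π_N = (337 - 196 - q_N)q_N - (17q_N + q_N²) = (141 - q_N)q_N - (17q_N + q_N²).
∂π_N/∂q_N = 124 - 4q_N = 0, so q_N = 31.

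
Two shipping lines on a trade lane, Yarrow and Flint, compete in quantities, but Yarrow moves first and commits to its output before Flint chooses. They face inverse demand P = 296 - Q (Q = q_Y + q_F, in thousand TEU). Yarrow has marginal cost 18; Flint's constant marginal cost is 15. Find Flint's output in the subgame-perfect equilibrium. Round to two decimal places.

Solve by backward induction. Given q_Y, the follower Flint maximises π_F = (296 - q_Y - q_F)q_F - 15q_F.
Follower FOC: 281 - q_Y - 2q_F = 0, so q_F(q_Y) = (281 - q_Y)/2.
The leader anticipates this reaction. Substituting into P = 296 - Q gives P = 311/2 - (1/2)q_Y, so π_Y = (311/2 - (1/2)q_Y)q_Y - 18q_Y.
The leader's first-order condition 275/2 - q_Y = 0 yields q_Y = 275/2.
Then q_F = (281 - 275/2)/2 = 287/4.

71.75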